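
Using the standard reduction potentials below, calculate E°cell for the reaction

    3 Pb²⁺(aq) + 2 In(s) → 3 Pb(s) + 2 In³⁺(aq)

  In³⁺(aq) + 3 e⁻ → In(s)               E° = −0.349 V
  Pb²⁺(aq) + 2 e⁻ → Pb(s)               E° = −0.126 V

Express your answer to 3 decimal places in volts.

Pb²⁺(aq) gains electrons, so the Pb²⁺/Pb couple is the cathode; the In³⁺/In couple is the anode.
E°cell = E°(cathode) − E°(anode) = −0.126 − (−0.349) = +0.223 V.

+0.223 V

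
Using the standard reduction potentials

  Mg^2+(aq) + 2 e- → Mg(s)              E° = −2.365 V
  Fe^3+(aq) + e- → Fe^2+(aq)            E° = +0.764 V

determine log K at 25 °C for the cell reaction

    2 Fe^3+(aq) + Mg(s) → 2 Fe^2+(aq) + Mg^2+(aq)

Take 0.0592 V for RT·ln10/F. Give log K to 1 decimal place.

The Fe³⁺/Fe²⁺ couple is reduced (cathode); E°cell = +0.764 − (−2.365) = +3.129 V with n = 2.
At equilibrium E = 0, so log K = nE°cell / 0.0592 = (2)(+3.129) / 0.0592 = 105.7.

log K = 105.7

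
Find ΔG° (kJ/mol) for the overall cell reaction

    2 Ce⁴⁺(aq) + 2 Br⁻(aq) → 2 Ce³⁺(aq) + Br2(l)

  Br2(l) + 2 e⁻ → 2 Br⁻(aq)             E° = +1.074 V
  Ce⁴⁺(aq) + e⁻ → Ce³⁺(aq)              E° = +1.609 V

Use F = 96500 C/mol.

In the reaction as written Ce⁴⁺(aq) is reduced, so the Ce⁴⁺/Ce³⁺ couple is the cathode and Br₂/Br⁻ is the anode.
E°cell = +1.609 − (+1.074) = +0.535 V; balancing electrons gives n = 2.
ΔG° = −nFE°cell = −(2)(96500)(+0.535) J/mol = −103 kJ/mol.

−103 kJ/mol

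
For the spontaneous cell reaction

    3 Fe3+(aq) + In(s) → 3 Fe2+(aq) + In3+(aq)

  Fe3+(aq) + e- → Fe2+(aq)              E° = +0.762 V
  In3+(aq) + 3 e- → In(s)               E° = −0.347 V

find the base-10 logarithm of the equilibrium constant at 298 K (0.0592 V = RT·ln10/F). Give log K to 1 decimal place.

log K = 56.2

The Fe³⁺/Fe²⁺ couple is reduced (cathode); E°cell = +0.762 − (−0.347) = +1.109 V with n = 3.
At equilibrium E = 0, so log K = nE°cell / 0.0592 = (3)(+1.109) / 0.0592 = 56.2.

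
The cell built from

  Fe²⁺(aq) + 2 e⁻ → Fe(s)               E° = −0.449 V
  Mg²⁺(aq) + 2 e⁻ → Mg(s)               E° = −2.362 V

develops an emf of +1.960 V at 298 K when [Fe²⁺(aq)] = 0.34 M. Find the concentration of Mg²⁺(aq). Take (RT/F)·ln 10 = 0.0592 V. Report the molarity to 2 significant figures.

0.0088 M

Fe²⁺/Fe is the cathode (higher E°); E°cell = −0.449 − (−2.362) = +1.913 V with n = 2.
From the Nernst equation, log Q = n(E° − E)/0.0592 = 2·(+1.913 − (+1.960))/0.0592 = −1.588.
For Fe²⁺(aq) + Mg(s) → Fe(s) + Mg²⁺(aq), the reaction quotient is Q = [Mg²⁺(aq)] / [Fe²⁺(aq)].
Substituting the known concentrations and solving, log [Mg²⁺(aq)] = −2.057 and [Mg²⁺(aq)] = 0.0088 M.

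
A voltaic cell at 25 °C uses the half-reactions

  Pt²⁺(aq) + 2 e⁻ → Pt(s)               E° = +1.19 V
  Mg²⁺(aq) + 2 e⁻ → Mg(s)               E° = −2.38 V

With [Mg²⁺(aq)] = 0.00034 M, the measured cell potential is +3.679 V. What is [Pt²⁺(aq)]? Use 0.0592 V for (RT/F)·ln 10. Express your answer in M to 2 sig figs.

The Pt²⁺/Pt couple has the larger reduction potential, so it is the cathode: E°cell = +1.19 − (−2.38) = +3.57 V and n = 2.
From the Nernst equation, log Q = n(E° − E)/0.0592 = 2·(+3.57 − (+3.679))/0.0592 = −3.682.
For Pt²⁺(aq) + Mg(s) → Pt(s) + Mg²⁺(aq), the reaction quotient is Q = [Mg²⁺(aq)] / [Pt²⁺(aq)].
Isolating [Pt²⁺(aq)] in Q = 10^{−3.682} yields log [Pt²⁺(aq)] = 0.213, i.e. 1.6 M.

1.6 M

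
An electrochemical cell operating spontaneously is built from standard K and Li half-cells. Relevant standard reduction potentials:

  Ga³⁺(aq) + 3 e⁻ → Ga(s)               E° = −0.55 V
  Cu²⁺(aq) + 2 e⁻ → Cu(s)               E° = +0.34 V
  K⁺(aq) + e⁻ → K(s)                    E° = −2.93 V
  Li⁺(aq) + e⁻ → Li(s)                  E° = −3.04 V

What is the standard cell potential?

The K⁺/K couple has the higher E°, so K ion is reduced (cathode) and Li is oxidized (anode).
E°cell = E°(cathode) − E°(anode) = −2.93 − (−3.04) = +0.11 V.

+0.11 V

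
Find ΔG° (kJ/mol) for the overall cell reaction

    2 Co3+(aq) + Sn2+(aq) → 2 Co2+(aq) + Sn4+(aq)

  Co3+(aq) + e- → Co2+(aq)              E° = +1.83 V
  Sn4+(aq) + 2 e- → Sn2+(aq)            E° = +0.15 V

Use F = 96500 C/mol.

In the reaction as written Co3+(aq) is reduced, so the Co³⁺/Co²⁺ couple is the cathode and Sn⁴⁺/Sn²⁺ is the anode.
E°cell = +1.83 − (+0.15) = +1.68 V; balancing electrons gives n = 2.
ΔG° = −nFE°cell = −(2)(96500)(+1.68) J/mol = −324 kJ/mol.

−324 kJ/mol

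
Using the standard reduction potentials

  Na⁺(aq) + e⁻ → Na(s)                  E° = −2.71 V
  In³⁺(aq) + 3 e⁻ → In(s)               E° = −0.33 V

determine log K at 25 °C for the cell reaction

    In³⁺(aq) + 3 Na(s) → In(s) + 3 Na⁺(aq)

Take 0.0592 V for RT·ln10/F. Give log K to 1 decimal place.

log K = 120.6

The In³⁺/In couple is reduced (cathode); E°cell = −0.33 − (−2.71) = +2.38 V with n = 3.
At equilibrium E = 0, so log K = nE°cell / 0.0592 = (3)(+2.38) / 0.0592 = 120.6.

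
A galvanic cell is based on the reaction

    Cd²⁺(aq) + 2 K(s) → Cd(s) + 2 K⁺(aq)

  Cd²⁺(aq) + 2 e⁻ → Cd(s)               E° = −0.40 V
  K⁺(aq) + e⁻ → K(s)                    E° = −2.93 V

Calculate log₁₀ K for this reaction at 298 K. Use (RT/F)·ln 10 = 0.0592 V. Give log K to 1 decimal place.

The Cd²⁺/Cd couple is reduced (cathode); E°cell = −0.40 − (−2.93) = +2.53 V with n = 2.
At equilibrium E = 0, so log K = nE°cell / 0.0592 = (2)(+2.53) / 0.0592 = 85.5.

log K = 85.5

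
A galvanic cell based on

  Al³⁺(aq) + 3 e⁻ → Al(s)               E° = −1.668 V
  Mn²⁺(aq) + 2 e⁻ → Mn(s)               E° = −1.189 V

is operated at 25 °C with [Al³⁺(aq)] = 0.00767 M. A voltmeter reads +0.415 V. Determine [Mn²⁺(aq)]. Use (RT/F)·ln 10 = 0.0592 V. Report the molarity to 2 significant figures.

0.00027 M

With Mn²⁺/Mn at the cathode and Al³⁺/Al at the anode, E°cell = −1.189 − (−1.668) = +0.479 V (n = 6).
From the Nernst equation, log Q = n(E° − E)/0.0592 = 6·(+0.479 − (+0.415))/0.0592 = 6.486.
For 3 Mn²⁺(aq) + 2 Al(s) → 3 Mn(s) + 2 Al³⁺(aq), the reaction quotient is Q = [Al³⁺(aq)]^2 / [Mn²⁺(aq)]^3.
Substituting the known concentrations and solving, log [Mn²⁺(aq)] = −3.572 and [Mn²⁺(aq)] = 0.00027 M.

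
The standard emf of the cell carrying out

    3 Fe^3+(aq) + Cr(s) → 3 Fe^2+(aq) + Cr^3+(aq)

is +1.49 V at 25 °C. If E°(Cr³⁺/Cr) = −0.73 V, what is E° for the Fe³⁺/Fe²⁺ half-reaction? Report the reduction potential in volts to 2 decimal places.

+0.76 V

In the reaction as written the Fe³⁺/Fe²⁺ couple is reduced (cathode) and Cr³⁺/Cr is oxidized (anode), so E°cell = E°(Fe³⁺/Fe²⁺) − E°(Cr³⁺/Cr).
E°(Fe³⁺/Fe²⁺) = E°cell + E°(anode) = +1.49 + (−0.73) = +0.76 V.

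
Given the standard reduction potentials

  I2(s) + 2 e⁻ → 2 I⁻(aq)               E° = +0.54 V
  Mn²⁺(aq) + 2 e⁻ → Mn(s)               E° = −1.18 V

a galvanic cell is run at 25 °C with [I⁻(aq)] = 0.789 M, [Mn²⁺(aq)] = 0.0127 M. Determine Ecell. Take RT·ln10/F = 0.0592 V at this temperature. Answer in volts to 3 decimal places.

+1.782 V

The I₂/I⁻ couple has the more positive E°, so it is the cathode; Mn²⁺/Mn is the anode.
The standard potential is +0.54 − (−1.18) = +1.72 V and the balanced reaction transfers n = 2 electrons.
For the overall reaction I2(s) + Mn(s) → 2 I⁻(aq) + Mn²⁺(aq), Q = [I⁻(aq)]^2·[Mn²⁺(aq)] = 0.00791, giving log Q = −2.102.
Applying E = E° − (RT ln10/nF)·log Q gives +1.72 − (0.0592/2)(−2.102) = +1.782 V.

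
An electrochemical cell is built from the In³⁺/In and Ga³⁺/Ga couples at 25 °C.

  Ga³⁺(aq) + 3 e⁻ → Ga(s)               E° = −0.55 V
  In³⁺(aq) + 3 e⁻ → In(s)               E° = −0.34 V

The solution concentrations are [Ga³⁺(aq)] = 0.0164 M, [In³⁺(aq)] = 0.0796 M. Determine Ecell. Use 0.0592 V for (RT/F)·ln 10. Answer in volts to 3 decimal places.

The In³⁺/In couple has the more positive E°, so it is the cathode; Ga³⁺/Ga is the anode.
E°cell = E°cat − E°an = −0.34 − (−0.55) = +0.21 V; n = 3.
The balanced reaction is In³⁺(aq) + Ga(s) → In(s) + Ga³⁺(aq), so Q = [Ga³⁺(aq)] / [In³⁺(aq)] = 0.206 and log Q = −0.686.
Applying E = E° − (RT ln10/nF)·log Q gives +0.21 − (0.0592/3)(−0.686) = +0.224 V.

+0.224 V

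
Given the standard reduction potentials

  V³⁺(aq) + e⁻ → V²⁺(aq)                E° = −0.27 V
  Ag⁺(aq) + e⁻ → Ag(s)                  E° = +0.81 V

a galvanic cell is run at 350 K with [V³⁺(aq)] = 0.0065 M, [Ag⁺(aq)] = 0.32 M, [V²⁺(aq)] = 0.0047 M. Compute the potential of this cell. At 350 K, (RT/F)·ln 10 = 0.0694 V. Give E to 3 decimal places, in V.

Ag⁺/Ag is reduced (cathode, E° = +0.81 V) and V³⁺/V²⁺ is oxidized (anode).
E°cell = E°cat − E°an = +0.81 − (−0.27) = +1.08 V; n = 1.
Balancing gives Ag⁺(aq) + V²⁺(aq) → Ag(s) + V³⁺(aq); hence Q = [V³⁺(aq)] / ([Ag⁺(aq)]·[V²⁺(aq)]) = 4.32 (log Q = 0.636).
By the Nernst equation, E = +1.08 − (0.0694/1)·(0.636) = +1.036 V.

+1.036 V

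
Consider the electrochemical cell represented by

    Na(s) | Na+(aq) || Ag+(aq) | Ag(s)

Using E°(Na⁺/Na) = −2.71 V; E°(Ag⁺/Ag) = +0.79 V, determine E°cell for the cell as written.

By convention the left-hand electrode in cell notation is the anode (oxidation) and the right-hand electrode is the cathode (reduction).
E°cell = E°(right) − E°(left) = +0.79 − (−2.71) = +3.50 V.

+3.50 V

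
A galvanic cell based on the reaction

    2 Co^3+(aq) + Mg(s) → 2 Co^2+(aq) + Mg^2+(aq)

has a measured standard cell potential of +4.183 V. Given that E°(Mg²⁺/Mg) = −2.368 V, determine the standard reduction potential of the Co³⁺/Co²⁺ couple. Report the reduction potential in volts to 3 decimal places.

In the reaction as written the Co³⁺/Co²⁺ couple is reduced (cathode) and Mg²⁺/Mg is oxidized (anode), so E°cell = E°(Co³⁺/Co²⁺) − E°(Mg²⁺/Mg).
E°(Co³⁺/Co²⁺) = E°cell + E°(anode) = +4.183 + (−2.368) = +1.815 V.

+1.815 V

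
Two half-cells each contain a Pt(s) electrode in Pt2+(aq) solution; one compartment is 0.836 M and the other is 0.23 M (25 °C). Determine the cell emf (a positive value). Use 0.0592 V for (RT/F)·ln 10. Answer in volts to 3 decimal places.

0.017 V

For a concentration cell E°cell = 0, since both electrodes use the same couple.
The compartment with the higher Pt2+(aq) concentration (0.836 M) acts as the cathode; ions are reduced there and produced at the dilute (0.23 M) anode.
With n = 2, Ecell = −(0.0592/2)·log([dilute]/[conc]) = −(0.0592/2)·log(0.23/0.836) = +0.017 V.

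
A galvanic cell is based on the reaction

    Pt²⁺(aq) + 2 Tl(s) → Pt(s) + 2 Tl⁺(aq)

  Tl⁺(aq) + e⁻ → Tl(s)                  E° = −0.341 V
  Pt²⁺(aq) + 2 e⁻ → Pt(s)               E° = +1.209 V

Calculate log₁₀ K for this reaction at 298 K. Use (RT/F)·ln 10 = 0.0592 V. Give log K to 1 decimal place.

log K = 52.4

The Pt²⁺/Pt couple is reduced (cathode); E°cell = +1.209 − (−0.341) = +1.550 V with n = 2.
At equilibrium E = 0, so log K = nE°cell / 0.0592 = (2)(+1.550) / 0.0592 = 52.4.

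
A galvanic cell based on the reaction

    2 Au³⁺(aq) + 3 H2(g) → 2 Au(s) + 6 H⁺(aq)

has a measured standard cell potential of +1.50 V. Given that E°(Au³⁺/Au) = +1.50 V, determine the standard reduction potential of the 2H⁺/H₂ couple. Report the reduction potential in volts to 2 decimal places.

In the reaction as written the Au³⁺/Au couple is reduced (cathode) and 2H⁺/H₂ is oxidized (anode), so E°cell = E°(Au³⁺/Au) − E°(2H⁺/H₂).
E°(2H⁺/H₂) = E°(cathode) − E°cell = +1.50 − (+1.50) = +0.00 V.

+0.00 V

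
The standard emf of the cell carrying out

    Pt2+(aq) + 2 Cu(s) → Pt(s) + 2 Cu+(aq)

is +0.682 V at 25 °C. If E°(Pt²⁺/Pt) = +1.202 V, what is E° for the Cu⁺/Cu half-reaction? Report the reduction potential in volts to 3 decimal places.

In the reaction as written the Pt²⁺/Pt couple is reduced (cathode) and Cu⁺/Cu is oxidized (anode), so E°cell = E°(Pt²⁺/Pt) − E°(Cu⁺/Cu).
E°(Cu⁺/Cu) = E°(cathode) − E°cell = +1.202 − (+0.682) = +0.520 V.

+0.520 V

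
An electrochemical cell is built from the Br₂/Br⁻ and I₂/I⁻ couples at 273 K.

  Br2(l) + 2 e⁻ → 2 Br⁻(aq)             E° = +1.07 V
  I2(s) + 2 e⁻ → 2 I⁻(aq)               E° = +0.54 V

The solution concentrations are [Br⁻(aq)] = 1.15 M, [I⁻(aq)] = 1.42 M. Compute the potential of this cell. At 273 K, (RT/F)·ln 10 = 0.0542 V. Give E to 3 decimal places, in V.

Br₂/Br⁻ is reduced (cathode, E° = +1.07 V) and I₂/I⁻ is oxidized (anode).
E°cell = E°cat − E°an = +1.07 − (+0.54) = +0.53 V; n = 2.
For the overall reaction Br2(l) + 2 I⁻(aq) → 2 Br⁻(aq) + I2(s), Q = [Br⁻(aq)]^2 / [I⁻(aq)]^2 = 0.656, giving log Q = −0.183.
E = E° − (0.0542/n)·log Q = +0.53 − (0.0542/2)(−0.183) = +0.535 V.

+0.535 V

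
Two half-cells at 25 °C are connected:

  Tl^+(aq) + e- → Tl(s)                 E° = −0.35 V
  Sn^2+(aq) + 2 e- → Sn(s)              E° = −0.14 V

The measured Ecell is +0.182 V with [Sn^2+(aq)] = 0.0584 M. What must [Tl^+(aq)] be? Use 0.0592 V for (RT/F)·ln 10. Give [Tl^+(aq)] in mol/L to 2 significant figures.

With Sn²⁺/Sn at the cathode and Tl⁺/Tl at the anode, E°cell = −0.14 − (−0.35) = +0.21 V (n = 2).
Rearranging E = E° − (0.0592/n)·log Q gives log Q = 2(+0.21 − (+0.182))/0.0592 = 0.946.
For Sn^2+(aq) + 2 Tl(s) → Sn(s) + 2 Tl^+(aq), the reaction quotient is Q = [Tl^+(aq)]^2 / [Sn^2+(aq)].
Isolating [Tl^+(aq)] in Q = 10^{0.946} yields log [Tl^+(aq)] = −0.144, i.e. 0.72 M.

0.72 M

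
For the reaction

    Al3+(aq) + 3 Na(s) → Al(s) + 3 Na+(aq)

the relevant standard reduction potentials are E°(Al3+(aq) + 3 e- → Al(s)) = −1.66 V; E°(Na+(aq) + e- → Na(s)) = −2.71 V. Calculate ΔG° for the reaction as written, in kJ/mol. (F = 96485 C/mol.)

−304 kJ/mol

In the reaction as written Al3+(aq) is reduced, so the Al³⁺/Al couple is the cathode and Na⁺/Na is the anode.
E°cell = −1.66 − (−2.71) = +1.05 V; balancing electrons gives n = 3.
ΔG° = −nFE°cell = −(3)(96485)(+1.05) J/mol = −304 kJ/mol.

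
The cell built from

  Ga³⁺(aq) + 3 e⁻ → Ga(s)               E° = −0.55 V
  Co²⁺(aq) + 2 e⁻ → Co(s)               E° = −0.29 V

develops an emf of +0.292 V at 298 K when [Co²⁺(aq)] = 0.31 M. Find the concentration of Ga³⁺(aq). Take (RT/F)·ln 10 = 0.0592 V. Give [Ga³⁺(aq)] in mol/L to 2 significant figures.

With Co²⁺/Co at the cathode and Ga³⁺/Ga at the anode, E°cell = −0.29 − (−0.55) = +0.26 V (n = 6).
From the Nernst equation, log Q = n(E° − E)/0.0592 = 6·(+0.26 − (+0.292))/0.0592 = −3.243.
For 3 Co²⁺(aq) + 2 Ga(s) → 3 Co(s) + 2 Ga³⁺(aq), the reaction quotient is Q = [Ga³⁺(aq)]^2 / [Co²⁺(aq)]^3.
Isolating [Ga³⁺(aq)] in Q = 10^{−3.243} yields log [Ga³⁺(aq)] = −2.384, i.e. 0.0041 M.

0.0041 M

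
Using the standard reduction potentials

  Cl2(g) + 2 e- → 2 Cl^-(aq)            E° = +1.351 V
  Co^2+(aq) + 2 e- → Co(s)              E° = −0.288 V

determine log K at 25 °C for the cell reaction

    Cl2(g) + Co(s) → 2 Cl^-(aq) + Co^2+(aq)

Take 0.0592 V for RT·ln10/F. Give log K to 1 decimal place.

The Cl₂/Cl⁻ couple is reduced (cathode); E°cell = +1.351 − (−0.288) = +1.639 V with n = 2.
At equilibrium E = 0, so log K = nE°cell / 0.0592 = (2)(+1.639) / 0.0592 = 55.4.

log K = 55.4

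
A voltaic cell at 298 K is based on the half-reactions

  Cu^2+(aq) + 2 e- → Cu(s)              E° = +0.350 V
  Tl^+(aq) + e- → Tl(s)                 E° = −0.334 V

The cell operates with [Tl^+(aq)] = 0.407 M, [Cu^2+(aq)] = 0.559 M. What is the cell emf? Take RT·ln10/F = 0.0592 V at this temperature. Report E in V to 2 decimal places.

Since E°(Cu²⁺/Cu) > E°(Tl⁺/Tl), Cu²⁺/Cu serves as the cathode.
E°cell = E°cat − E°an = +0.350 − (−0.334) = +0.684 V; n = 2.
For the overall reaction Cu^2+(aq) + 2 Tl(s) → Cu(s) + 2 Tl^+(aq), Q = [Tl^+(aq)]^2 / [Cu^2+(aq)] = 0.296, giving log Q = −0.528.
By the Nernst equation, E = +0.684 − (0.0592/2)·(−0.528) = +0.70 V.

+0.70 V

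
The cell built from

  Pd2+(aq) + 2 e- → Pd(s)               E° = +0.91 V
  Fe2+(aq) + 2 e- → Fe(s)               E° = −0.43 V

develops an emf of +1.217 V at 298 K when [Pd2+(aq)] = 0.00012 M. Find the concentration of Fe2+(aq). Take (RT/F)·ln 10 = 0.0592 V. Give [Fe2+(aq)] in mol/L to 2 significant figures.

1.7 M

Pd²⁺/Pd is the cathode (higher E°); E°cell = +0.91 − (−0.43) = +1.34 V with n = 2.
Rearranging E = E° − (0.0592/n)·log Q gives log Q = 2(+1.34 − (+1.217))/0.0592 = 4.155.
Balancing electrons gives Pd2+(aq) + Fe(s) → Pd(s) + Fe2+(aq); thus Q = [Fe2+(aq)] / [Pd2+(aq)].
Isolating [Fe2+(aq)] in Q = 10^{4.155} yields log [Fe2+(aq)] = 0.234, i.e. 1.7 M.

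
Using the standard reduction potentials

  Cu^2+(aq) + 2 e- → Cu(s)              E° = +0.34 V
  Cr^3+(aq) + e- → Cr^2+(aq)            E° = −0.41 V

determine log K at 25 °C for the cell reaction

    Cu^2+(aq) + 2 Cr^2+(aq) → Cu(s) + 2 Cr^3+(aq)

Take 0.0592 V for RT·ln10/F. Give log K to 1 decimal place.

log K = 25.3

The Cu²⁺/Cu couple is reduced (cathode); E°cell = +0.34 − (−0.41) = +0.75 V with n = 2.
At equilibrium E = 0, so log K = nE°cell / 0.0592 = (2)(+0.75) / 0.0592 = 25.3.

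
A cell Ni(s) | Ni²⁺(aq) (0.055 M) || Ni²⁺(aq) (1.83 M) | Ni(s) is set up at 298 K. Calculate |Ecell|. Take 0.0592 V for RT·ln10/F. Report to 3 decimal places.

For a concentration cell E°cell = 0, since both electrodes use the same couple.
The compartment with the higher Ni²⁺(aq) concentration (1.83 M) acts as the cathode; ions are reduced there and produced at the dilute (0.055 M) anode.
With n = 2, Ecell = −(0.0592/2)·log([dilute]/[conc]) = −(0.0592/2)·log(0.055/1.83) = +0.045 V.

0.045 V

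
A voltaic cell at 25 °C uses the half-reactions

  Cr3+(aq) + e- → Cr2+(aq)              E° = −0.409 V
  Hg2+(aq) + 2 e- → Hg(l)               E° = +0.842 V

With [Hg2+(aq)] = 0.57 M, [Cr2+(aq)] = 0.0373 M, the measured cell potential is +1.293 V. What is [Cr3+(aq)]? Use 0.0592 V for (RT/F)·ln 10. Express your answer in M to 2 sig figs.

Hg²⁺/Hg is the cathode (higher E°); E°cell = +0.842 − (−0.409) = +1.251 V with n = 2.
From the Nernst equation, log Q = n(E° − E)/0.0592 = 2·(+1.251 − (+1.293))/0.0592 = −1.419.
For Hg2+(aq) + 2 Cr2+(aq) → Hg(l) + 2 Cr3+(aq), the reaction quotient is Q = [Cr3+(aq)]^2 / ([Hg2+(aq)]·[Cr2+(aq)]^2).
Substituting the known concentrations and solving, log [Cr3+(aq)] = −2.260 and [Cr3+(aq)] = 0.0055 M.

0.0055 M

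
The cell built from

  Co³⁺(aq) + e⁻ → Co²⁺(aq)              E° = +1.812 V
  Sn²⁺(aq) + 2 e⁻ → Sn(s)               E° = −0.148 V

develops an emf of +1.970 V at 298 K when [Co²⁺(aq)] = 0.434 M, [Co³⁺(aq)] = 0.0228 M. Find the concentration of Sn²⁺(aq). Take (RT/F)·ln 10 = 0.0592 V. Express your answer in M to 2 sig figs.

The Co³⁺/Co²⁺ couple has the larger reduction potential, so it is the cathode: E°cell = +1.812 − (−0.148) = +1.960 V and n = 2.
From the Nernst equation, log Q = n(E° − E)/0.0592 = 2·(+1.960 − (+1.970))/0.0592 = −0.338.
Balancing electrons gives 2 Co³⁺(aq) + Sn(s) → 2 Co²⁺(aq) + Sn²⁺(aq); thus Q = ([Co²⁺(aq)]^2·[Sn²⁺(aq)]) / [Co³⁺(aq)]^2.
Solving for the unknown gives log [Sn²⁺(aq)] = −2.897, so [Sn²⁺(aq)] ≈ 0.0013 M.

0.0013 M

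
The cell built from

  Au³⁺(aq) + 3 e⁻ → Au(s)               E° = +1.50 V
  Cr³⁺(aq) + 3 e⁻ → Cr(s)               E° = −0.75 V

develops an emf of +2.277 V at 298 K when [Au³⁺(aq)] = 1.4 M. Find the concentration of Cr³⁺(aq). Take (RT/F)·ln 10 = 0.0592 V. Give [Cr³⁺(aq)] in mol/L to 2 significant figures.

With Au³⁺/Au at the cathode and Cr³⁺/Cr at the anode, E°cell = +1.50 − (−0.75) = +2.25 V (n = 3).
Since E = E° − (0.0592/n)·log Q, log Q = n(E° − E)/0.0592 = −1.368.
For Au³⁺(aq) + Cr(s) → Au(s) + Cr³⁺(aq), the reaction quotient is Q = [Cr³⁺(aq)] / [Au³⁺(aq)].
Isolating [Cr³⁺(aq)] in Q = 10^{−1.368} yields log [Cr³⁺(aq)] = −1.222, i.e. 0.060 M.

0.060 M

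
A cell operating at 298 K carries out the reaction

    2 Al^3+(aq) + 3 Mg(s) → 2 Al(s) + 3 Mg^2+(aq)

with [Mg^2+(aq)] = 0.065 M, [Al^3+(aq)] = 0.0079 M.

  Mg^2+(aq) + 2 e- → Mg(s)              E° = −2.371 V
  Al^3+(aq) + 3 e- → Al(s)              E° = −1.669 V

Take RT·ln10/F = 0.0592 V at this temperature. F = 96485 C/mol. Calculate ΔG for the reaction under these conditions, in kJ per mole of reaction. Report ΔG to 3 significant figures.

−403 kJ/mol

With Al³⁺/Al reduced at the cathode, E°cell = −1.669 − (−2.371) = +0.702 V and n = 6.
Here Q = [Mg^2+(aq)]^3 / [Al^3+(aq)]^2 = 4.4 (log Q = 0.643), giving E = +0.702 − (0.0592/6)·(0.643) = +0.6957 V.
Then ΔG = −nFE = −6 × 96485 × +0.6957 J/mol = −403 kJ/mol.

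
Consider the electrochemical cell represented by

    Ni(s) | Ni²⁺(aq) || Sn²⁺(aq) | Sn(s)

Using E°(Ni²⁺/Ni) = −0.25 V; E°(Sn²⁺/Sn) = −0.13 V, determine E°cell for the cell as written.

By convention the left-hand electrode in cell notation is the anode (oxidation) and the right-hand electrode is the cathode (reduction).
E°cell = E°(right) − E°(left) = −0.13 − (−0.25) = +0.12 V.

+0.12 V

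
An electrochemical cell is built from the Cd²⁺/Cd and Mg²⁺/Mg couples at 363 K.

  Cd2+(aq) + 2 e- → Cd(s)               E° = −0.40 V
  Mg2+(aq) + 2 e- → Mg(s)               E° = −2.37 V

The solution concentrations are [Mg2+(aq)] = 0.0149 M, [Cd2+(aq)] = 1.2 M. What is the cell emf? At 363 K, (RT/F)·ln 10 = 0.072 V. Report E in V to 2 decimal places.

+2.04 V

The Cd²⁺/Cd couple has the more positive E°, so it is the cathode; Mg²⁺/Mg is the anode.
The standard potential is −0.40 − (−2.37) = +1.97 V and the balanced reaction transfers n = 2 electrons.
The balanced reaction is Cd2+(aq) + Mg(s) → Cd(s) + Mg2+(aq), so Q = [Mg2+(aq)] / [Cd2+(aq)] = 0.0124 and log Q = −1.906.
E = E° − (0.072/n)·log Q = +1.97 − (0.072/2)(−1.906) = +2.04 V.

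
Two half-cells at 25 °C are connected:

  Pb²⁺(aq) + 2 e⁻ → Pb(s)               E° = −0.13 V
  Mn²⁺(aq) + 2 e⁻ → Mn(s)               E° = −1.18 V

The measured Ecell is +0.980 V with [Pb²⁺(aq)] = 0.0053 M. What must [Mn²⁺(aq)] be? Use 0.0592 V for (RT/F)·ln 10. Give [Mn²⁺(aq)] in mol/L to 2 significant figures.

With Pb²⁺/Pb at the cathode and Mn²⁺/Mn at the anode, E°cell = −0.13 − (−1.18) = +1.05 V (n = 2).
Since E = E° − (0.0592/n)·log Q, log Q = n(E° − E)/0.0592 = 2.365.
For Pb²⁺(aq) + Mn(s) → Pb(s) + Mn²⁺(aq), the reaction quotient is Q = [Mn²⁺(aq)] / [Pb²⁺(aq)].
Isolating [Mn²⁺(aq)] in Q = 10^{2.365} yields log [Mn²⁺(aq)] = 0.089, i.e. 1.2 M.

1.2 M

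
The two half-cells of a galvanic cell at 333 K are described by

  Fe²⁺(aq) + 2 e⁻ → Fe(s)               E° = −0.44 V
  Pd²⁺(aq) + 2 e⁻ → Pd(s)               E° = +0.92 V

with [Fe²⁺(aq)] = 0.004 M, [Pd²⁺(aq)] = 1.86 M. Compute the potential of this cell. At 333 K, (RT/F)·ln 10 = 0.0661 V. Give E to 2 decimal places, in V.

+1.45 V

The Pd²⁺/Pd couple has the more positive E°, so it is the cathode; Fe²⁺/Fe is the anode.
The standard potential is +0.92 − (−0.44) = +1.36 V and the balanced reaction transfers n = 2 electrons.
The balanced reaction is Pd²⁺(aq) + Fe(s) → Pd(s) + Fe²⁺(aq), so Q = [Fe²⁺(aq)] / [Pd²⁺(aq)] = 0.00215 and log Q = −2.667.
Applying E = E° − (RT ln10/nF)·log Q gives +1.36 − (0.0661/2)(−2.667) = +1.45 V.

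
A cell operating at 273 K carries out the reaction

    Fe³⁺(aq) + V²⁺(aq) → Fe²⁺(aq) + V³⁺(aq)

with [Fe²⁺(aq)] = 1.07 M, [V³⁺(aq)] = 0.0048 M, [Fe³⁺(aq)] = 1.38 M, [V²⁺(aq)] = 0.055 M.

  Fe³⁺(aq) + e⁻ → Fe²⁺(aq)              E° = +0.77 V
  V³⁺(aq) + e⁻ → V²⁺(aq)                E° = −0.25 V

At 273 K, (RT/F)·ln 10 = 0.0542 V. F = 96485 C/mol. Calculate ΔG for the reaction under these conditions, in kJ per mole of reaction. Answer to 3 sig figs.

−105 kJ/mol

With Fe³⁺/Fe²⁺ reduced at the cathode, E°cell = +0.77 − (−0.25) = +1.02 V and n = 1.
Here Q = ([Fe²⁺(aq)]·[V³⁺(aq)]) / ([Fe³⁺(aq)]·[V²⁺(aq)]) = 0.0677 (log Q = −1.170), giving E = +1.02 − (0.0542/1)·(−1.170) = +1.0834 V.
Finally ΔG = −nFE = −(1)(96485 C/mol)(+1.0834 V) = −105 kJ/mol.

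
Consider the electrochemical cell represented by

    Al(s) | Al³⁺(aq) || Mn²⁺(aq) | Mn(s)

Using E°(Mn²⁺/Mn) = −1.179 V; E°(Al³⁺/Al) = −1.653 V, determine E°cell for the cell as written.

By convention the left-hand electrode in cell notation is the anode (oxidation) and the right-hand electrode is the cathode (reduction).
E°cell = E°(right) − E°(left) = −1.179 − (−1.653) = +0.474 V.

+0.474 V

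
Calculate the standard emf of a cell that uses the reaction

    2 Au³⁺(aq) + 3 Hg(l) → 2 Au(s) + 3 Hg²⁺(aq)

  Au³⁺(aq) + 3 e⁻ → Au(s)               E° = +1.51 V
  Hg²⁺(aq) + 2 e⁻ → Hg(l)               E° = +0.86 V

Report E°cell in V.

+0.65 V

In the reaction as written, Au³⁺(aq) is reduced (cathode) and Hg²⁺(aq) is produced by oxidation at the anode.
E°cell = E°(cathode) − E°(anode) = +1.51 − (+0.86) = +0.65 V.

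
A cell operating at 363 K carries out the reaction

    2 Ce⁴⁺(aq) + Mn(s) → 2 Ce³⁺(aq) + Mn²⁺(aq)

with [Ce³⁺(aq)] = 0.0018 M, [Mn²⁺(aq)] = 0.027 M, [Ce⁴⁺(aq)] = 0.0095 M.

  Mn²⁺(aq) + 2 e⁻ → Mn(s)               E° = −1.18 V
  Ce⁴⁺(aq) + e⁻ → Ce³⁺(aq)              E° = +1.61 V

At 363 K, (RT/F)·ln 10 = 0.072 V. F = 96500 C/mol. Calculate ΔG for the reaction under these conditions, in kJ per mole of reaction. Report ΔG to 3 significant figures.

−559 kJ/mol

The standard cell potential is +1.61 − (−1.18) = +2.79 V, with n = 2 electrons in the balanced equation.
Q = ([Ce³⁺(aq)]^2·[Mn²⁺(aq)]) / [Ce⁴⁺(aq)]^2 = 0.000969, so log Q = −3.014 and E = +2.79 − (0.072/2)(−3.014) = +2.8985 V.
Then ΔG = −nFE = −2 × 96500 × +2.8985 J/mol = −559 kJ/mol.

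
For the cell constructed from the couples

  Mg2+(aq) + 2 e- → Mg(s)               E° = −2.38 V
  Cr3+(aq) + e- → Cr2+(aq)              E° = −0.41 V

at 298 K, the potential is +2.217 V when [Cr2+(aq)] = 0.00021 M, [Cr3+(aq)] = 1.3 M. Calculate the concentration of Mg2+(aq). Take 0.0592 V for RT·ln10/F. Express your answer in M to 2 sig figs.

The Cr³⁺/Cr²⁺ couple has the larger reduction potential, so it is the cathode: E°cell = −0.41 − (−2.38) = +1.97 V and n = 2.
From the Nernst equation, log Q = n(E° − E)/0.0592 = 2·(+1.97 − (+2.217))/0.0592 = −8.345.
The balanced reaction is 2 Cr3+(aq) + Mg(s) → 2 Cr2+(aq) + Mg2+(aq), so Q = ([Cr2+(aq)]^2·[Mg2+(aq)]) / [Cr3+(aq)]^2.
Substituting the known concentrations and solving, log [Mg2+(aq)] = −0.762 and [Mg2+(aq)] = 0.17 M.

0.17 M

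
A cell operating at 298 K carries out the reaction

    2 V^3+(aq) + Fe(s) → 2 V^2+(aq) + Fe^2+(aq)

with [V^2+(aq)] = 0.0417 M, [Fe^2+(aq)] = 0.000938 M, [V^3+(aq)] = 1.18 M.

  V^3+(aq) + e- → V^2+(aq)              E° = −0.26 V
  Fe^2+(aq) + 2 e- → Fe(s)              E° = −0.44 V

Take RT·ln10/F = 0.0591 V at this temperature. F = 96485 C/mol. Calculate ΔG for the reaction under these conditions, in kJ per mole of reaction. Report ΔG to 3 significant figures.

E°cell = −0.26 − (−0.44) = +0.18 V; the balanced reaction transfers n = 2 electrons.
The reaction quotient is ([V^2+(aq)]^2·[Fe^2+(aq)]) / [V^3+(aq)]^2 = 1.17×10^−6; by Nernst, E = +0.18 − (0.0591/2)(−5.931) = +0.3553 V.
Then ΔG = −nFE = −2 × 96485 × +0.3553 J/mol = −68.6 kJ/mol.

−68.6 kJ/mol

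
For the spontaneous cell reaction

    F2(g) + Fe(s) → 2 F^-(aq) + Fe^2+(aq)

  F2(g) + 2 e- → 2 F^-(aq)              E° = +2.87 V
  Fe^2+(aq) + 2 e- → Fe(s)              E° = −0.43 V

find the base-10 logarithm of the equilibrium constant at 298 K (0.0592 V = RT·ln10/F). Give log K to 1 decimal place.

log K = 111.5

The F₂/F⁻ couple is reduced (cathode); E°cell = +2.87 − (−0.43) = +3.30 V with n = 2.
At equilibrium E = 0, so log K = nE°cell / 0.0592 = (2)(+3.30) / 0.0592 = 111.5.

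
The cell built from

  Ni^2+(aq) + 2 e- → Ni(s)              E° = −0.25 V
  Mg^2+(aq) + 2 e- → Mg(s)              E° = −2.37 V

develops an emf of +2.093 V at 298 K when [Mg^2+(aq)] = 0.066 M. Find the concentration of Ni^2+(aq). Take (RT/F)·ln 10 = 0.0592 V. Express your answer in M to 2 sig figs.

With Ni²⁺/Ni at the cathode and Mg²⁺/Mg at the anode, E°cell = −0.25 − (−2.37) = +2.12 V (n = 2).
From the Nernst equation, log Q = n(E° − E)/0.0592 = 2·(+2.12 − (+2.093))/0.0592 = 0.912.
For Ni^2+(aq) + Mg(s) → Ni(s) + Mg^2+(aq), the reaction quotient is Q = [Mg^2+(aq)] / [Ni^2+(aq)].
Substituting the known concentrations and solving, log [Ni^2+(aq)] = −2.092 and [Ni^2+(aq)] = 0.0081 M.

0.0081 M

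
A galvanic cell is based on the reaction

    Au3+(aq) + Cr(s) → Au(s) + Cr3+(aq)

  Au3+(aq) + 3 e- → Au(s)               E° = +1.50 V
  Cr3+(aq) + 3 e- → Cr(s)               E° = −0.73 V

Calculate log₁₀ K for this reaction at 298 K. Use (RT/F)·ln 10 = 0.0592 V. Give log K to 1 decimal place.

log K = 113.0

The Au³⁺/Au couple is reduced (cathode); E°cell = +1.50 − (−0.73) = +2.23 V with n = 3.
At equilibrium E = 0, so log K = nE°cell / 0.0592 = (3)(+2.23) / 0.0592 = 113.0.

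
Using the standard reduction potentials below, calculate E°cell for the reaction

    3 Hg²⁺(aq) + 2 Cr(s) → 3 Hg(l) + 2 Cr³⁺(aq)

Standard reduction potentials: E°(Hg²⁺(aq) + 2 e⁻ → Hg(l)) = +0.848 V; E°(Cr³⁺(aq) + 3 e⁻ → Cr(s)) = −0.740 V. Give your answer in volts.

+1.588 V

In the reaction as written, Hg²⁺(aq) is reduced (cathode) and Cr³⁺(aq) is produced by oxidation at the anode.
E°cell = E°(cathode) − E°(anode) = +0.848 − (−0.740) = +1.588 V.
The positive value indicates the reaction is spontaneous as written.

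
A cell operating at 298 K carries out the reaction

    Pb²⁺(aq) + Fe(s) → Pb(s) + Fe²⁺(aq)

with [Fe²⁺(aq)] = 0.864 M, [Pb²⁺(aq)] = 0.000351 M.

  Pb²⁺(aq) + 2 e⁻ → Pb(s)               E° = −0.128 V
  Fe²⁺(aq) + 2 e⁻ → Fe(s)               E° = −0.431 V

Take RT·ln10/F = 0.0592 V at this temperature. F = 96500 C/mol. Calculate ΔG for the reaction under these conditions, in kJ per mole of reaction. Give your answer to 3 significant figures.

The standard cell potential is −0.128 − (−0.431) = +0.303 V, with n = 2 electrons in the balanced equation.
The reaction quotient is [Fe²⁺(aq)] / [Pb²⁺(aq)] = 2.46×10^3; by Nernst, E = +0.303 − (0.0592/2)(3.391) = +0.2026 V.
Finally ΔG = −nFE = −(2)(96500 C/mol)(+0.2026 V) = −39.1 kJ/mol.

−39.1 kJ/mol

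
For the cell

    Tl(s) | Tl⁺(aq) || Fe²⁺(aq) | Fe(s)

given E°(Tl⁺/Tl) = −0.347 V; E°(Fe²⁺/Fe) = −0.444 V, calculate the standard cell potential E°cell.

By convention the left-hand electrode in cell notation is the anode (oxidation) and the right-hand electrode is the cathode (reduction).
E°cell = E°(right) − E°(left) = −0.444 − (−0.347) = −0.097 V.
The negative sign shows that, as written, the cell would require an external voltage to drive the reaction.

−0.097 V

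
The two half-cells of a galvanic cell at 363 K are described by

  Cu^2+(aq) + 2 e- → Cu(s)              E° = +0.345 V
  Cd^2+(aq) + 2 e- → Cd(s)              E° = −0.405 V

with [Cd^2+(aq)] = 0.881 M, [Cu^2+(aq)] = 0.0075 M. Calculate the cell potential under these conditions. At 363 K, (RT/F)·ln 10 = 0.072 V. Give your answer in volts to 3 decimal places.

+0.675 V

Since E°(Cu²⁺/Cu) > E°(Cd²⁺/Cd), Cu²⁺/Cu serves as the cathode.
E°cell = +0.345 − (−0.405) = +0.750 V, with n = 2 electrons transferred.
For the overall reaction Cu^2+(aq) + Cd(s) → Cu(s) + Cd^2+(aq), Q = [Cd^2+(aq)] / [Cu^2+(aq)] = 117, giving log Q = 2.070.
By the Nernst equation, E = +0.750 − (0.072/2)·(2.070) = +0.675 V.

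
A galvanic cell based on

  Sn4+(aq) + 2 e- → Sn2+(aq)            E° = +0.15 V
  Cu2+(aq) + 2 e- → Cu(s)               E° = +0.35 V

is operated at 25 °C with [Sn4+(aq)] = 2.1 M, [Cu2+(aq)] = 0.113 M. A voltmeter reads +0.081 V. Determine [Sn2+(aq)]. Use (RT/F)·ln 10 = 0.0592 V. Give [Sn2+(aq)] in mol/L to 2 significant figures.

0.0018 M

The Cu²⁺/Cu couple has the larger reduction potential, so it is the cathode: E°cell = +0.35 − (+0.15) = +0.20 V and n = 2.
Since E = E° − (0.0592/n)·log Q, log Q = n(E° − E)/0.0592 = 4.020.
For Cu2+(aq) + Sn2+(aq) → Cu(s) + Sn4+(aq), the reaction quotient is Q = [Sn4+(aq)] / ([Cu2+(aq)]·[Sn2+(aq)]).
Solving for the unknown gives log [Sn2+(aq)] = −2.751, so [Sn2+(aq)] ≈ 0.0018 M.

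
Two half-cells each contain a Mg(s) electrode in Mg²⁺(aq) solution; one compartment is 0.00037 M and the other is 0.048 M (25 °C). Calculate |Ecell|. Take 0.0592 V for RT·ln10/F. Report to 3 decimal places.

For a concentration cell E°cell = 0, since both electrodes use the same couple.
The compartment with the higher Mg²⁺(aq) concentration (0.048 M) acts as the cathode; ions are reduced there and produced at the dilute (0.00037 M) anode.
With n = 2, Ecell = −(0.0592/2)·log([dilute]/[conc]) = −(0.0592/2)·log(0.00037/0.048) = +0.063 V.

0.063 V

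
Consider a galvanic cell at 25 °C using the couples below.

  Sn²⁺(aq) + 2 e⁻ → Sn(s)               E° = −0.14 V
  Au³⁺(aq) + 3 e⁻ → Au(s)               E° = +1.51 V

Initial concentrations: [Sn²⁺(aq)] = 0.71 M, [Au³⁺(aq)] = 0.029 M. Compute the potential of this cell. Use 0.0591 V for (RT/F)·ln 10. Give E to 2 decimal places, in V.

The Au³⁺/Au couple has the more positive E°, so it is the cathode; Sn²⁺/Sn is the anode.
E°cell = E°cat − E°an = +1.51 − (−0.14) = +1.65 V; n = 6.
Balancing gives 2 Au³⁺(aq) + 3 Sn(s) → 2 Au(s) + 3 Sn²⁺(aq); hence Q = [Sn²⁺(aq)]^3 / [Au³⁺(aq)]^2 = 426 (log Q = 2.629).
By the Nernst equation, E = +1.65 − (0.0591/6)·(2.629) = +1.62 V.

+1.62 V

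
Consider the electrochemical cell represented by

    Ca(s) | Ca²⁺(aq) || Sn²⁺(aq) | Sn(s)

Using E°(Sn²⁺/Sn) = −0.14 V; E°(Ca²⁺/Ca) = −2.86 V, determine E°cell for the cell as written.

By convention the left-hand electrode in cell notation is the anode (oxidation) and the right-hand electrode is the cathode (reduction).
E°cell = E°(right) − E°(left) = −0.14 − (−2.86) = +2.72 V.

+2.72 V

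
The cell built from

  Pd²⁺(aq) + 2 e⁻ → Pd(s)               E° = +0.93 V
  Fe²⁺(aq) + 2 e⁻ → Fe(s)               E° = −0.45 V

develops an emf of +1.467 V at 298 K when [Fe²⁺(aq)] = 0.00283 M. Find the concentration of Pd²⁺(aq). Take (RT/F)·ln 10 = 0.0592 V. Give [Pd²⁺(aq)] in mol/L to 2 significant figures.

2.5 M

With Pd²⁺/Pd at the cathode and Fe²⁺/Fe at the anode, E°cell = +0.93 − (−0.45) = +1.38 V (n = 2).
From the Nernst equation, log Q = n(E° − E)/0.0592 = 2·(+1.38 − (+1.467))/0.0592 = −2.939.
The balanced reaction is Pd²⁺(aq) + Fe(s) → Pd(s) + Fe²⁺(aq), so Q = [Fe²⁺(aq)] / [Pd²⁺(aq)].
Solving for the unknown gives log [Pd²⁺(aq)] = 0.391, so [Pd²⁺(aq)] ≈ 2.5 M.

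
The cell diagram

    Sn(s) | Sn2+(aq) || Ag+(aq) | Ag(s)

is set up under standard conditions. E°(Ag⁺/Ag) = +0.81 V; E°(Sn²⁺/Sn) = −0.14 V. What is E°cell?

By convention the left-hand electrode in cell notation is the anode (oxidation) and the right-hand electrode is the cathode (reduction).
E°cell = E°(right) − E°(left) = +0.81 − (−0.14) = +0.95 V.

+0.95 V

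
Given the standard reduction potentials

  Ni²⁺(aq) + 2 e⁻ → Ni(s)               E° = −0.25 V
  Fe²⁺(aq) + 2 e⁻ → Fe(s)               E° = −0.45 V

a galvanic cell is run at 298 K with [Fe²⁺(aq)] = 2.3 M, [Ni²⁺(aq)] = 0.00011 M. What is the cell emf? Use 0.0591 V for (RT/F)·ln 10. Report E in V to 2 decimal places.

+0.07 V

Since E°(Ni²⁺/Ni) > E°(Fe²⁺/Fe), Ni²⁺/Ni serves as the cathode.
E°cell = −0.25 − (−0.45) = +0.20 V, with n = 2 electrons transferred.
The balanced reaction is Ni²⁺(aq) + Fe(s) → Ni(s) + Fe²⁺(aq), so Q = [Fe²⁺(aq)] / [Ni²⁺(aq)] = 2.09×10^4 and log Q = 4.320.
Applying E = E° − (RT ln10/nF)·log Q gives +0.20 − (0.0591/2)(4.320) = +0.07 V.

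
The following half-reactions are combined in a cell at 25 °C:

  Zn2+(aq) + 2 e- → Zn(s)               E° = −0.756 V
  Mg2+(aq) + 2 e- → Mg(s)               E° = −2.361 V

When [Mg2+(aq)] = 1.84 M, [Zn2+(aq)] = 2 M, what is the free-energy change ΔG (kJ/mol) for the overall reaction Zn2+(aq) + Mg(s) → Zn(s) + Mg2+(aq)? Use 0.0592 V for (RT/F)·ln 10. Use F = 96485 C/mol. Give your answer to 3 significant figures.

−310 kJ/mol

The standard cell potential is −0.756 − (−2.361) = +1.605 V, with n = 2 electrons in the balanced equation.
Here Q = [Mg2+(aq)] / [Zn2+(aq)] = 0.92 (log Q = −0.036), giving E = +1.605 − (0.0592/2)·(−0.036) = +1.6061 V.
Finally ΔG = −nFE = −(2)(96485 C/mol)(+1.6061 V) = −310 kJ/mol.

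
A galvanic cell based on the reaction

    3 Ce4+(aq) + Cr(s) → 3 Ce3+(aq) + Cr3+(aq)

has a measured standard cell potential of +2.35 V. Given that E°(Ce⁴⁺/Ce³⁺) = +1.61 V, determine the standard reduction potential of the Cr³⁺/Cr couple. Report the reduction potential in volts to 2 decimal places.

−0.74 V

In the reaction as written the Ce⁴⁺/Ce³⁺ couple is reduced (cathode) and Cr³⁺/Cr is oxidized (anode), so E°cell = E°(Ce⁴⁺/Ce³⁺) − E°(Cr³⁺/Cr).
E°(Cr³⁺/Cr) = E°(cathode) − E°cell = +1.61 − (+2.35) = −0.74 V.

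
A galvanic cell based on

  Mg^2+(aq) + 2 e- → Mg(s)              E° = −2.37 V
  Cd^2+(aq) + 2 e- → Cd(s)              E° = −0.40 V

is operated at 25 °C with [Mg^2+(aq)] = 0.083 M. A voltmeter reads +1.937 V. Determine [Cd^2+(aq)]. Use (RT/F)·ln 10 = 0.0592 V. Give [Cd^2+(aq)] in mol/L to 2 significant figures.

0.0064 M

Cd²⁺/Cd is the cathode (higher E°); E°cell = −0.40 − (−2.37) = +1.97 V with n = 2.
Since E = E° − (0.0592/n)·log Q, log Q = n(E° − E)/0.0592 = 1.115.
For Cd^2+(aq) + Mg(s) → Cd(s) + Mg^2+(aq), the reaction quotient is Q = [Mg^2+(aq)] / [Cd^2+(aq)].
Solving for the unknown gives log [Cd^2+(aq)] = −2.196, so [Cd^2+(aq)] ≈ 0.0064 M.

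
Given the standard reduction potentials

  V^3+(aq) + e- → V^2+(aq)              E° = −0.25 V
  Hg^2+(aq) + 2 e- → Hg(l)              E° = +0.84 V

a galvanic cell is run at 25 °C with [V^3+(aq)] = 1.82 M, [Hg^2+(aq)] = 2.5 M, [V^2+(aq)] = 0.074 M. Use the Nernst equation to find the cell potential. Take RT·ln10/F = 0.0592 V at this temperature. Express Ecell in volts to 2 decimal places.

The Hg²⁺/Hg couple has the more positive E°, so it is the cathode; V³⁺/V²⁺ is the anode.
E°cell = +0.84 − (−0.25) = +1.09 V, with n = 2 electrons transferred.
Balancing gives Hg^2+(aq) + 2 V^2+(aq) → Hg(l) + 2 V^3+(aq); hence Q = [V^3+(aq)]^2 / ([Hg^2+(aq)]·[V^2+(aq)]^2) = 242 (log Q = 2.384).
E = E° − (0.0592/n)·log Q = +1.09 − (0.0592/2)(2.384) = +1.02 V.

+1.02 V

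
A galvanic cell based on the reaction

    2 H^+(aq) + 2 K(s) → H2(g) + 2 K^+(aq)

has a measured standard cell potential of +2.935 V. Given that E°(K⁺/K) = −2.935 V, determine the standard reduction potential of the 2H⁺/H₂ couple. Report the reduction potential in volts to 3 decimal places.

In the reaction as written the 2H⁺/H₂ couple is reduced (cathode) and K⁺/K is oxidized (anode), so E°cell = E°(2H⁺/H₂) − E°(K⁺/K).
E°(2H⁺/H₂) = E°cell + E°(anode) = +2.935 + (−2.935) = +0.000 V.

+0.000 V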